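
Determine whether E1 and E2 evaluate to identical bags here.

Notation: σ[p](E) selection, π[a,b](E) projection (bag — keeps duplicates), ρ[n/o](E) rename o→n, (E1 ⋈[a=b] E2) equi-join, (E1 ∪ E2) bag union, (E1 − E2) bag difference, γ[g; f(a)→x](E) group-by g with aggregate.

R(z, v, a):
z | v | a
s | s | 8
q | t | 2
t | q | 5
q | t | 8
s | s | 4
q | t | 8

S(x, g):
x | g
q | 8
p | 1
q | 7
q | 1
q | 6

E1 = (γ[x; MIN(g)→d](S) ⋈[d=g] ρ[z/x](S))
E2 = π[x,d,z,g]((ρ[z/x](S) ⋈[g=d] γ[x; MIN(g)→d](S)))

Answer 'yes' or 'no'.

E1 stepwise |·|:
  S → 5
  γ[x; MIN(g)→d](S) → 2
  S → 5
  ρ[z/x](S) → 5
  (γ[x; MIN(g)→d](S) ⋈[d=g] ρ[z/x](S)) → 4
E2 stepwise |·|:
  S → 5
  ρ[z/x](S) → 5
  S → 5
  γ[x; MIN(g)→d](S) → 2
  (ρ[z/x](S) ⋈[g=d] γ[x; MIN(g)→d](S)) → 4
  π[x,d,z,g]((ρ[z/x](S) ⋈[g=d] γ[x; MIN(g)→d](S))) → 4

E1 and E2 produce the same multiset:
x | d | z | g
p | 1 | p | 1
p | 1 | q | 1
q | 1 | p | 1
q | 1 | q | 1

yes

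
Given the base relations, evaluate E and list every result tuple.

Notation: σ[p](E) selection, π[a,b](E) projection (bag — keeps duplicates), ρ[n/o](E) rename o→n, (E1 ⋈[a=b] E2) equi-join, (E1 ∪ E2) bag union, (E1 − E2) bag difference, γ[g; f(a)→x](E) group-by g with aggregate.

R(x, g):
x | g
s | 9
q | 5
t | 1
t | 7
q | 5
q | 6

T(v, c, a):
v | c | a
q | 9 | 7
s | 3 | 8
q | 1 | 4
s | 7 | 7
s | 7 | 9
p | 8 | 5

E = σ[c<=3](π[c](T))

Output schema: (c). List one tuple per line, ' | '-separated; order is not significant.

Subexpression sizes:
  T → 6
  π[c](T) → 6
  σ[c<=3](π[c](T)) → 2

== RESULT ==
c
1
3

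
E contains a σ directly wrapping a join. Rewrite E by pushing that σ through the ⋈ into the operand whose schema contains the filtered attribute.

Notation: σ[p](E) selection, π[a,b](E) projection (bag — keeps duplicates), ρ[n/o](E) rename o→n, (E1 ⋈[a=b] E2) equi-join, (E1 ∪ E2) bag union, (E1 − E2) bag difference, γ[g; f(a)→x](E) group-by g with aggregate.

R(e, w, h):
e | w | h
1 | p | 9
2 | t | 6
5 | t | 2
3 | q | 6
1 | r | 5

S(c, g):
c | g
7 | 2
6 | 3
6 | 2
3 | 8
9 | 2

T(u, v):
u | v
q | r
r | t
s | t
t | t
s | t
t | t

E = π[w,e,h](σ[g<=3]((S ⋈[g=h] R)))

σ filters on g, owned by the left side.
E' = π[w,e,h]((σ[g<=3](S) ⋈[g=h] R))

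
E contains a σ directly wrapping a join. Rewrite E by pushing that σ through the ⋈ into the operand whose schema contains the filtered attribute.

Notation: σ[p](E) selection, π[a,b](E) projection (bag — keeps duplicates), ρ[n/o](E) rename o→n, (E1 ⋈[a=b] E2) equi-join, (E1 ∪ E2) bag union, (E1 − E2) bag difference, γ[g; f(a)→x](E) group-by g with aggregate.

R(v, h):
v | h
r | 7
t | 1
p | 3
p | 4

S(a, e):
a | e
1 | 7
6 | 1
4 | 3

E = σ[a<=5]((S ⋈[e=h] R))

σ filters on a, owned by the left side.
E' = (σ[a<=5](S) ⋈[e=h] R)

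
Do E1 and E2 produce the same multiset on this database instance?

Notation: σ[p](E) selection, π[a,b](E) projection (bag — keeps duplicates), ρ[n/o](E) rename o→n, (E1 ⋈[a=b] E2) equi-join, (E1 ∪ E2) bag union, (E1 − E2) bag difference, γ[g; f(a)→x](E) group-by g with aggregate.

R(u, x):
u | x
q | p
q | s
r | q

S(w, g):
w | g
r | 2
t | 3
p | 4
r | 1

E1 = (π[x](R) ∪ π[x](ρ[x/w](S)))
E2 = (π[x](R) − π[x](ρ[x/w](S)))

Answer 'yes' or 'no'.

E1 stepwise |·|:
  R → 3
  π[x](R) → 3
  S → 4
  ρ[x/w](S) → 4
  π[x](ρ[x/w](S)) → 4
  (π[x](R) ∪ π[x](ρ[x/w](S))) → 7
E2 stepwise |·|:
  R → 3
  π[x](R) → 3
  S → 4
  ρ[x/w](S) → 4
  π[x](ρ[x/w](S)) → 4
  (π[x](R) − π[x](ρ[x/w](S))) → 2

E1 result:
x
p
p
q
r
r
s
t
E2 result:
x
q
s
Witness: ('t',) appears 1× in E1 but 0× in E2.

no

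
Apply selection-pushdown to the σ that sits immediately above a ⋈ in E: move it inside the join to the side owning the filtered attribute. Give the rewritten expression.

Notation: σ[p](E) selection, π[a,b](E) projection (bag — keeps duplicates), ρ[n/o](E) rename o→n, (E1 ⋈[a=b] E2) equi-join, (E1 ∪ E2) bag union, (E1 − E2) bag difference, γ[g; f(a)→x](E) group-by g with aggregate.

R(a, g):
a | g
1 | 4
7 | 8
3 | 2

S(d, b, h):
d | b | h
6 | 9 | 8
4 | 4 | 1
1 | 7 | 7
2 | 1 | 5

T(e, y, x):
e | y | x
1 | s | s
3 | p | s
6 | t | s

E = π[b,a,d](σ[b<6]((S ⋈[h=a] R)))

σ filters on b, owned by the left side.
E' = π[b,a,d]((σ[b<6](S) ⋈[h=a] R))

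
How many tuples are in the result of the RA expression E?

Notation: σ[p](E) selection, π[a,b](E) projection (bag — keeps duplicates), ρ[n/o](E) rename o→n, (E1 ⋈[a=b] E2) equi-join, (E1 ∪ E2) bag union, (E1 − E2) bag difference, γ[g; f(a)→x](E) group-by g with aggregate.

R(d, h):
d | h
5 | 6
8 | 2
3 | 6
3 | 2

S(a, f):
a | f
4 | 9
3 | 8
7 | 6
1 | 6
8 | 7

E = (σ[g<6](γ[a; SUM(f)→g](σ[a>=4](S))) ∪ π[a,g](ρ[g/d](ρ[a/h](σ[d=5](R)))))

Stepwise |·|:
  S → 5
  σ[a>=4](S) → 3
  γ[a; SUM(f)→g](σ[a>=4](S)) → 3
  σ[g<6](γ[a; SUM(f)→g](σ[a>=4](S))) → 0
  R → 4
  σ[d=5](R) → 1
  ρ[a/h](σ[d=5](R)) → 1
  ρ[g/d](ρ[a/h](σ[d=5](R))) → 1
  π[a,g](ρ[g/d](ρ[a/h](σ[d=5](R)))) → 1
  (σ[g<6](γ[a; SUM(f)→g](σ[a>=4](S))) ∪ π[a,g](ρ[g/d](ρ[a/h](σ[d=5](R))))) → 1

|E| = 1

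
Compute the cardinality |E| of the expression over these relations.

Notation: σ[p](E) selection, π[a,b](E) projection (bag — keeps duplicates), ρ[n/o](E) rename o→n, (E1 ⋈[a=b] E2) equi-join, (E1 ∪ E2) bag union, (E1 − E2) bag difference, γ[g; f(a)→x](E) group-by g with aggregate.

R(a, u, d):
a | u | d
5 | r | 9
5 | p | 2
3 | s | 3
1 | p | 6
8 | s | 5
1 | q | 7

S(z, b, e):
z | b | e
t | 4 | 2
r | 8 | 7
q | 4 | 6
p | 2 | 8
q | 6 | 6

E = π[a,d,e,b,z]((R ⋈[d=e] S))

Per-node cardinality:
  R → 6
  S → 5
  (R ⋈[d=e] S) → 4
  π[a,d,e,b,z]((R ⋈[d=e] S)) → 4

|E| = 4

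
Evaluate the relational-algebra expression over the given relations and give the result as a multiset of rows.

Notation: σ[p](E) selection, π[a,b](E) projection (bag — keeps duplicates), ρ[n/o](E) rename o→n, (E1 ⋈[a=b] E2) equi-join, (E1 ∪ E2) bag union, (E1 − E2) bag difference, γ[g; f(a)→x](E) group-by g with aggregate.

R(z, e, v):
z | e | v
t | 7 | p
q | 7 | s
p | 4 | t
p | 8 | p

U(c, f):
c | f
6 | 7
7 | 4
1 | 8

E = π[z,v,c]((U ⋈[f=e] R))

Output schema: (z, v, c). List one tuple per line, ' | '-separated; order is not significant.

Row counts bottom-up:
  U → 3
  R → 4
  (U ⋈[f=e] R) → 4
  π[z,v,c]((U ⋈[f=e] R)) → 4

== RESULT ==
z | v | c
p | p | 1
p | t | 7
q | s | 6
t | p | 6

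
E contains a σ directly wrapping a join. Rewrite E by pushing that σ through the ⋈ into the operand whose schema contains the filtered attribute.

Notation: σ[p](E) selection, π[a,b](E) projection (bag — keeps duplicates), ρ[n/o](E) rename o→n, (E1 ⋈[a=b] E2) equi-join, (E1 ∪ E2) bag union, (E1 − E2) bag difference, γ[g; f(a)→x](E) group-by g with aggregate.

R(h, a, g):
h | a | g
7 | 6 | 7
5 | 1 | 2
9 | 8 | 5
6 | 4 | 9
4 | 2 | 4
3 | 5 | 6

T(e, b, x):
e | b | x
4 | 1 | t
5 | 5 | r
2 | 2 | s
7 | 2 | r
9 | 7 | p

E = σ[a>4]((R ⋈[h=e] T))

σ filters on a, owned by the left side.
E' = (σ[a>4](R) ⋈[h=e] T)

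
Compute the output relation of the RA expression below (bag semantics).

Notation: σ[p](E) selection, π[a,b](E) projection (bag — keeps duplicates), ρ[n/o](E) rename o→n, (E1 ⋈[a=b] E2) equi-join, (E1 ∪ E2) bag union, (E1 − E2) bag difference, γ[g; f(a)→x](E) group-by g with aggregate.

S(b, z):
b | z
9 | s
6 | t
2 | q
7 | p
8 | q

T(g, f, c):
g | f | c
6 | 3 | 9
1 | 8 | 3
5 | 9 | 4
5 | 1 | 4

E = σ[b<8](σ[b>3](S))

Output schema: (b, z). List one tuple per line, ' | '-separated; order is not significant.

Subexpression sizes:
  S → 5
  σ[b>3](S) → 4
  σ[b<8](σ[b>3](S)) → 2

== RESULT ==
b | z
6 | t
7 | p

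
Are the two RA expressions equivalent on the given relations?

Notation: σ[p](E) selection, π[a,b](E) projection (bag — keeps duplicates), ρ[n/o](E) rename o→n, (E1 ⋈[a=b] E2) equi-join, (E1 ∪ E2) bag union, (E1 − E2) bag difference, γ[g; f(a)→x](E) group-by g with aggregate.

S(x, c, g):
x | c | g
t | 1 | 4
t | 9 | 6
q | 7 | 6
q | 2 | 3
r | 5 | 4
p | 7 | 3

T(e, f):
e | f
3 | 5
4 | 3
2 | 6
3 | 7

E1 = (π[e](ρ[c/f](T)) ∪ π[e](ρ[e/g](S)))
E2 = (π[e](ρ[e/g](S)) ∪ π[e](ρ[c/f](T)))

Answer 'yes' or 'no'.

E1 per-node cardinality:
  T → 4
  ρ[c/f](T) → 4
  π[e](ρ[c/f](T)) → 4
  S → 6
  ρ[e/g](S) → 6
  π[e](ρ[e/g](S)) → 6
  (π[e](ρ[c/f](T)) ∪ π[e](ρ[e/g](S))) → 10
E2 per-node cardinality:
  S → 6
  ρ[e/g](S) → 6
  π[e](ρ[e/g](S)) → 6
  T → 4
  ρ[c/f](T) → 4
  π[e](ρ[c/f](T)) → 4
  (π[e](ρ[e/g](S)) ∪ π[e](ρ[c/f](T))) → 10

E1 and E2 produce the same multiset:
e
2
3
3
3
3
4
4
4
6
6

yes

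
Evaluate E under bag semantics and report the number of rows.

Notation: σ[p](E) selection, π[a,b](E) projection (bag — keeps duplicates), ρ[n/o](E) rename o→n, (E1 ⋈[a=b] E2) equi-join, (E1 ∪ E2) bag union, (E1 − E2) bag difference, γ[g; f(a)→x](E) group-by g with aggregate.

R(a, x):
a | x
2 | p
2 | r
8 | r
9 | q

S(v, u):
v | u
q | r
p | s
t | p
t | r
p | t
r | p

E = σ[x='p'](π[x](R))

Subexpression sizes:
  R → 4
  π[x](R) → 4
  σ[x='p'](π[x](R)) → 1

|E| = 1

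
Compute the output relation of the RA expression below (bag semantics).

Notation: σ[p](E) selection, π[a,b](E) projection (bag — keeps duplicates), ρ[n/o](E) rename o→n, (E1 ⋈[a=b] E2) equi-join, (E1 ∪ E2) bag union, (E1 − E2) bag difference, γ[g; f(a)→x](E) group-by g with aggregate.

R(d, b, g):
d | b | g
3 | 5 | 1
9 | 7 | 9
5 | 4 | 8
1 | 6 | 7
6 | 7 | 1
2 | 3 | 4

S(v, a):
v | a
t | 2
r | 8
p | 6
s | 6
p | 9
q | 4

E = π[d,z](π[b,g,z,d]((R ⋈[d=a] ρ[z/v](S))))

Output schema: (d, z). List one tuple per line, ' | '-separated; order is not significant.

Stepwise |·|:
  R → 6
  S → 6
  ρ[z/v](S) → 6
  (R ⋈[d=a] ρ[z/v](S)) → 4
  π[b,g,z,d]((R ⋈[d=a] ρ[z/v](S))) → 4
  π[d,z](π[b,g,z,d]((R ⋈[d=a] ρ[z/v](S)))) → 4

== RESULT ==
d | z
2 | t
6 | p
6 | s
9 | p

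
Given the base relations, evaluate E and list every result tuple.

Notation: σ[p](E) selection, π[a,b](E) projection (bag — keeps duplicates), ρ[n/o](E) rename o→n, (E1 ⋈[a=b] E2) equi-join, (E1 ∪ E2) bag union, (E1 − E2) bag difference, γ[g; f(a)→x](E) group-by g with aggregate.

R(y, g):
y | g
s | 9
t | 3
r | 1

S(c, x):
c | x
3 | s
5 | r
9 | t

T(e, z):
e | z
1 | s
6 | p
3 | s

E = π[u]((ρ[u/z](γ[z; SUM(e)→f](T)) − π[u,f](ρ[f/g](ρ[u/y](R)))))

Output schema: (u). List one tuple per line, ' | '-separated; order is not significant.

Stepwise |·|:
  T → 3
  γ[z; SUM(e)→f](T) → 2
  ρ[u/z](γ[z; SUM(e)→f](T)) → 2
  R → 3
  ρ[u/y](R) → 3
  ρ[f/g](ρ[u/y](R)) → 3
  π[u,f](ρ[f/g](ρ[u/y](R))) → 3
  (ρ[u/z](γ[z; SUM(e)→f](T)) − π[u,f](ρ[f/g](ρ[u/y](R)))) → 2
  π[u]((ρ[u/z](γ[z; SUM(e)→f](T)) − π[u,f](ρ[f/g](ρ[u/y](R))))) → 2

== RESULT ==
u
p
s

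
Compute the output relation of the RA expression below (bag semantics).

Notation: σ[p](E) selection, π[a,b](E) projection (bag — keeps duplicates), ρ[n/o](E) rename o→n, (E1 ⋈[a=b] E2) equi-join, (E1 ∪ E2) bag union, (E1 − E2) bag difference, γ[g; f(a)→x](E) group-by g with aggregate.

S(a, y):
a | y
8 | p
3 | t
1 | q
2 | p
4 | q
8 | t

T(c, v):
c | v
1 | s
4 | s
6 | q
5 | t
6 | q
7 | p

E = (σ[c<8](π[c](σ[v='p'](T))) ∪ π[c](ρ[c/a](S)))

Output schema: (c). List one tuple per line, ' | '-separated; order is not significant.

Subexpression sizes:
  T → 6
  σ[v='p'](T) → 1
  π[c](σ[v='p'](T)) → 1
  σ[c<8](π[c](σ[v='p'](T))) → 1
  S → 6
  ρ[c/a](S) → 6
  π[c](ρ[c/a](S)) → 6
  (σ[c<8](π[c](σ[v='p'](T))) ∪ π[c](ρ[c/a](S))) → 7

== RESULT ==
c
1
2
3
4
7
8
8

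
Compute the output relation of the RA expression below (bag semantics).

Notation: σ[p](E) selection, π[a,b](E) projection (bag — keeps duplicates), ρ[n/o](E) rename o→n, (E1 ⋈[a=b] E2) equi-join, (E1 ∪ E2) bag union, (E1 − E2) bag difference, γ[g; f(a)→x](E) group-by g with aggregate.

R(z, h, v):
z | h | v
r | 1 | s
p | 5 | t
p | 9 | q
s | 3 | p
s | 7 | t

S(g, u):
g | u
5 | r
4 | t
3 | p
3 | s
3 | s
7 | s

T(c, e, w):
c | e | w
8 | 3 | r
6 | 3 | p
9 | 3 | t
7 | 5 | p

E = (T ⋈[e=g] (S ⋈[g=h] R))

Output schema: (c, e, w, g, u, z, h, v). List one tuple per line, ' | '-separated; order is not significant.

Subexpression sizes:
  T → 4
  S → 6
  R → 5
  (S ⋈[g=h] R) → 5
  (T ⋈[e=g] (S ⋈[g=h] R)) → 10

== RESULT ==
c | e | w | g | u | z | h | v
6 | 3 | p | 3 | p | s | 3 | p
6 | 3 | p | 3 | s | s | 3 | p
6 | 3 | p | 3 | s | s | 3 | p
7 | 5 | p | 5 | r | p | 5 | t
8 | 3 | r | 3 | p | s | 3 | p
8 | 3 | r | 3 | s | s | 3 | p
8 | 3 | r | 3 | s | s | 3 | p
9 | 3 | t | 3 | p | s | 3 | p
9 | 3 | t | 3 | s | s | 3 | p
9 | 3 | t | 3 | s | s | 3 | p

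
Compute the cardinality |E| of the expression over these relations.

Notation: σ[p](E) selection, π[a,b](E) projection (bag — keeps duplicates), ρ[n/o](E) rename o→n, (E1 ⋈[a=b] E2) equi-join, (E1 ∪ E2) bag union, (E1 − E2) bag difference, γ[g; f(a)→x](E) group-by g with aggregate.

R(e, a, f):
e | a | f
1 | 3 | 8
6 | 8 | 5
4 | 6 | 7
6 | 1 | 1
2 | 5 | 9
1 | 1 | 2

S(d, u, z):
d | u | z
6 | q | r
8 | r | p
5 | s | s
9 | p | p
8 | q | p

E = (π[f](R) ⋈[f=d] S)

Stepwise |·|:
  R → 6
  π[f](R) → 6
  S → 5
  (π[f](R) ⋈[f=d] S) → 4

|E| = 4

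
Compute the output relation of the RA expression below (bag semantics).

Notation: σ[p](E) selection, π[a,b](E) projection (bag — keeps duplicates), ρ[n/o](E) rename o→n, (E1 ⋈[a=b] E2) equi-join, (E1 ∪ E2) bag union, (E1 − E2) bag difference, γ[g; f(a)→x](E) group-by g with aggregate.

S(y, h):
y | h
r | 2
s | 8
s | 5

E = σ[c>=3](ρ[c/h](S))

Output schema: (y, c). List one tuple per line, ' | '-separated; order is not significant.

Per-node cardinality:
  S → 3
  ρ[c/h](S) → 3
  σ[c>=3](ρ[c/h](S)) → 2

== RESULT ==
y | c
s | 5
s | 8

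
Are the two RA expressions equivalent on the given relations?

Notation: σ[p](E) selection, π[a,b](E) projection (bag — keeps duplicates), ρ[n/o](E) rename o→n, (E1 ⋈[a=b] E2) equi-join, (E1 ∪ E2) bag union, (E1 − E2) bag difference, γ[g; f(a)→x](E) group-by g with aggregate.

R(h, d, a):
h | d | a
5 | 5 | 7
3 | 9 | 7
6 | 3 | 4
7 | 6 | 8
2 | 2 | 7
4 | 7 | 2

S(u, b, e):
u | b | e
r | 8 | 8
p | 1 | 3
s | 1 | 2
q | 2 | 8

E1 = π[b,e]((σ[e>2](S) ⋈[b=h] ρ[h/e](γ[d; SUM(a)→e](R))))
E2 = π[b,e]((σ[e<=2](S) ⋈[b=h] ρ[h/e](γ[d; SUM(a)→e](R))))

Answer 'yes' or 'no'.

E1 subexpression sizes:
  S → 4
  σ[e>2](S) → 3
  R → 6
  γ[d; SUM(a)→e](R) → 6
  ρ[h/e](γ[d; SUM(a)→e](R)) → 6
  (σ[e>2](S) ⋈[b=h] ρ[h/e](γ[d; SUM(a)→e](R))) → 2
  π[b,e]((σ[e>2](S) ⋈[b=h] ρ[h/e](γ[d; SUM(a)→e](R)))) → 2
E2 subexpression sizes:
  S → 4
  σ[e<=2](S) → 1
  R → 6
  γ[d; SUM(a)→e](R) → 6
  ρ[h/e](γ[d; SUM(a)→e](R)) → 6
  (σ[e<=2](S) ⋈[b=h] ρ[h/e](γ[d; SUM(a)→e](R))) → 0
  π[b,e]((σ[e<=2](S) ⋈[b=h] ρ[h/e](γ[d; SUM(a)→e](R)))) → 0

E1 result:
b | e
2 | 8
8 | 8
E2 result:
b | e
(0 rows)
Witness: (8, 8) appears 1× in E1 but 0× in E2.

no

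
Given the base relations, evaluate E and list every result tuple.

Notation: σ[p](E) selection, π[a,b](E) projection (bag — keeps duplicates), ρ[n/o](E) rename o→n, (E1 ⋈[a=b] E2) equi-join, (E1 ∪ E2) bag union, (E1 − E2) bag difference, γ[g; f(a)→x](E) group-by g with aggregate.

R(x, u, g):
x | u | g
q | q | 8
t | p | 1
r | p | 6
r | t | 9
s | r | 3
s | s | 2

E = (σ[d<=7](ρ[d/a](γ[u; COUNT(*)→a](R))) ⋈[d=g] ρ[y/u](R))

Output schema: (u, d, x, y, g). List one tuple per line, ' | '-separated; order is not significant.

Stepwise |·|:
  R → 6
  γ[u; COUNT(*)→a](R) → 5
  ρ[d/a](γ[u; COUNT(*)→a](R)) → 5
  σ[d<=7](ρ[d/a](γ[u; COUNT(*)→a](R))) → 5
  R → 6
  ρ[y/u](R) → 6
  (σ[d<=7](ρ[d/a](γ[u; COUNT(*)→a](R))) ⋈[d=g] ρ[y/u](R)) → 5

== RESULT ==
u | d | x | y | g
p | 2 | s | s | 2
q | 1 | t | p | 1
r | 1 | t | p | 1
s | 1 | t | p | 1
t | 1 | t | p | 1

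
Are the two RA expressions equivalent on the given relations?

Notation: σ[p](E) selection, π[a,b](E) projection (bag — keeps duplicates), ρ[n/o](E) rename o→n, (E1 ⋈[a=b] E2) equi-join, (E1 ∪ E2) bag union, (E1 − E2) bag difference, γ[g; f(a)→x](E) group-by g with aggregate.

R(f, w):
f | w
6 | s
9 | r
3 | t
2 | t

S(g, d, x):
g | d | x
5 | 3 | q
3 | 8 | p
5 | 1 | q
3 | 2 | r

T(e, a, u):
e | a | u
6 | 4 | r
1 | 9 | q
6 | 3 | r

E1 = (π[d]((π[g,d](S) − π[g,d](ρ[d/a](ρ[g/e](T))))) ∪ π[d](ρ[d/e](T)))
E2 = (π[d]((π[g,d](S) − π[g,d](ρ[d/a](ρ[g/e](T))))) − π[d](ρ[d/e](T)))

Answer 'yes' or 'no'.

E1 stepwise |·|:
  S → 4
  π[g,d](S) → 4
  T → 3
  ρ[g/e](T) → 3
  ρ[d/a](ρ[g/e](T)) → 3
  π[g,d](ρ[d/a](ρ[g/e](T))) → 3
  (π[g,d](S) − π[g,d](ρ[d/a](ρ[g/e](T)))) → 4
  π[d]((π[g,d](S) − π[g,d](ρ[d/a](ρ[g/e](T))))) → 4
  T → 3
  ρ[d/e](T) → 3
  π[d](ρ[d/e](T)) → 3
  (π[d]((π[g,d](S) − π[g,d](ρ[d/a](ρ[g/e](T))))) ∪ π[d](ρ[d/e](T))) → 7
E2 stepwise |·|:
  S → 4
  π[g,d](S) → 4
  T → 3
  ρ[g/e](T) → 3
  ρ[d/a](ρ[g/e](T)) → 3
  π[g,d](ρ[d/a](ρ[g/e](T))) → 3
  (π[g,d](S) − π[g,d](ρ[d/a](ρ[g/e](T)))) → 4
  π[d]((π[g,d](S) − π[g,d](ρ[d/a](ρ[g/e](T))))) → 4
  T → 3
  ρ[d/e](T) → 3
  π[d](ρ[d/e](T)) → 3
  (π[d]((π[g,d](S) − π[g,d](ρ[d/a](ρ[g/e](T))))) − π[d](ρ[d/e](T))) → 3

E1 result:
d
1
1
2
3
6
6
8
E2 result:
d
2
3
8
Witness: (6,) appears 2× in E1 but 0× in E2.

no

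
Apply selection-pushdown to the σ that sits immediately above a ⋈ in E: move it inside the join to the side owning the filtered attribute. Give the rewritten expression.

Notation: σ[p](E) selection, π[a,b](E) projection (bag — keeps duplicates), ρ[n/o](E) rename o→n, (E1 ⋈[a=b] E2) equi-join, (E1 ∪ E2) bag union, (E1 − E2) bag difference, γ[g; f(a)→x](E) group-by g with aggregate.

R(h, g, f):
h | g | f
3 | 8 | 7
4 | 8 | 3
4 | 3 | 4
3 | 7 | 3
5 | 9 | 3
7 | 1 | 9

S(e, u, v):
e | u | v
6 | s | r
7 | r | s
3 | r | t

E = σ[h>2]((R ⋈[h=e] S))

σ filters on h, owned by the left side.
E' = (σ[h>2](R) ⋈[h=e] S)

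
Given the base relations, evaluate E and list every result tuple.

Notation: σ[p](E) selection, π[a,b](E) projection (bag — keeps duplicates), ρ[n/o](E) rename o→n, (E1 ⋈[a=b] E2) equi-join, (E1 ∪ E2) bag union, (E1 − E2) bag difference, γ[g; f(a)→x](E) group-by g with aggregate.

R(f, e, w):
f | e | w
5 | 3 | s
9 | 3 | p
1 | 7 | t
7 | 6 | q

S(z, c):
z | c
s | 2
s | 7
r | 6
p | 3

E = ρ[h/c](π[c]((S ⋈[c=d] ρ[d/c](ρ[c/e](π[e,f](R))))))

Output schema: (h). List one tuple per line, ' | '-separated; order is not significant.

Per-node cardinality:
  S → 4
  R → 4
  π[e,f](R) → 4
  ρ[c/e](π[e,f](R)) → 4
  ρ[d/c](ρ[c/e](π[e,f](R))) → 4
  (S ⋈[c=d] ρ[d/c](ρ[c/e](π[e,f](R)))) → 4
  π[c]((S ⋈[c=d] ρ[d/c](ρ[c/e](π[e,f](R))))) → 4
  ρ[h/c](π[c]((S ⋈[c=d] ρ[d/c](ρ[c/e](π[e,f](R)))))) → 4

== RESULT ==
h
3
3
6
7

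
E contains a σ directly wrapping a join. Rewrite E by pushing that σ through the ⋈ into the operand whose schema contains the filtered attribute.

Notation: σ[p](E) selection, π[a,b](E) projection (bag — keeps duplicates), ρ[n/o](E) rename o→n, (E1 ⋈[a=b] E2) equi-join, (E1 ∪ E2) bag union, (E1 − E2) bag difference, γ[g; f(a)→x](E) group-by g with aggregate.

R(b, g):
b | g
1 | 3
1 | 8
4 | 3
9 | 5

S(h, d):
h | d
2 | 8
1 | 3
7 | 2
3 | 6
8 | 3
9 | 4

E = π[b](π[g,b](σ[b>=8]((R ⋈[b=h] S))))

σ filters on b, owned by the left side.
E' = π[b](π[g,b]((σ[b>=8](R) ⋈[b=h] S)))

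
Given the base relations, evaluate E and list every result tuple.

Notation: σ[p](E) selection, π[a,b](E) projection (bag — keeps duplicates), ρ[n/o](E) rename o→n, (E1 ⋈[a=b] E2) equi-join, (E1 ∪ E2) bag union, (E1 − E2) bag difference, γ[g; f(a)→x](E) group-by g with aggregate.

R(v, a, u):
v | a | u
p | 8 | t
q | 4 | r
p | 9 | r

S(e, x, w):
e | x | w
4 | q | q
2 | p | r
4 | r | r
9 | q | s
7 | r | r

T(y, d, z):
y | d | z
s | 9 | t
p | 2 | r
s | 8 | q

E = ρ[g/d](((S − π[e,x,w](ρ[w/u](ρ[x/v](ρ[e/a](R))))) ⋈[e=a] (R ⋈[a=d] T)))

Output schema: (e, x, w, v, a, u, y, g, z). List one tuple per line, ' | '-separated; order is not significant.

Subexpression sizes:
  S → 5
  R → 3
  ρ[e/a](R) → 3
  ρ[x/v](ρ[e/a](R)) → 3
  ρ[w/u](ρ[x/v](ρ[e/a](R))) → 3
  π[e,x,w](ρ[w/u](ρ[x/v](ρ[e/a](R)))) → 3
  (S − π[e,x,w](ρ[w/u](ρ[x/v](ρ[e/a](R))))) → 5
  R → 3
  T → 3
  (R ⋈[a=d] T) → 2
  ((S − π[e,x,w](ρ[w/u](ρ[x/v](ρ[e/a](R))))) ⋈[e=a] (R ⋈[a=d] T)) → 1
  ρ[g/d](((S − π[e,x,w](ρ[w/u](ρ[x/v](ρ[e/a](R))))) ⋈[e=a] (R ⋈[a=d] T))) → 1

== RESULT ==
e | x | w | v | a | u | y | g | z
9 | q | s | p | 9 | r | s | 9 | t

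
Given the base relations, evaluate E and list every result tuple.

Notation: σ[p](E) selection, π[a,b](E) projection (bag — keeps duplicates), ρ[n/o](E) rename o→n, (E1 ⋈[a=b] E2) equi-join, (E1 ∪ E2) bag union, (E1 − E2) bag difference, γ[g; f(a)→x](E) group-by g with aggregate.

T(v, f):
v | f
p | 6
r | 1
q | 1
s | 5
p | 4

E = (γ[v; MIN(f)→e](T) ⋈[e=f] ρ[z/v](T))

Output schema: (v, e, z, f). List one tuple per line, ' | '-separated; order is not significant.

Row counts bottom-up:
  T → 5
  γ[v; MIN(f)→e](T) → 4
  T → 5
  ρ[z/v](T) → 5
  (γ[v; MIN(f)→e](T) ⋈[e=f] ρ[z/v](T)) → 6

== RESULT ==
v | e | z | f
p | 4 | p | 4
q | 1 | q | 1
q | 1 | r | 1
r | 1 | q | 1
r | 1 | r | 1
s | 5 | s | 5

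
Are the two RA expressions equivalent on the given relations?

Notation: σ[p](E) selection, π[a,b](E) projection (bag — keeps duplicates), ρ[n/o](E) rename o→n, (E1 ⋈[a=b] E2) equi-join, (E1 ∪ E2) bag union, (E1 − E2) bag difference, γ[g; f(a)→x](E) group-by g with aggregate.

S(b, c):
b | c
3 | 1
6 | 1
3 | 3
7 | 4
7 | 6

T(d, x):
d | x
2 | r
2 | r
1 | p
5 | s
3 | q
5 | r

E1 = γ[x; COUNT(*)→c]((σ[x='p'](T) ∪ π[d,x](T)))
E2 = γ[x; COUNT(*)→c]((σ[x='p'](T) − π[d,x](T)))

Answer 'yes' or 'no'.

E1 stepwise |·|:
  T → 6
  σ[x='p'](T) → 1
  T → 6
  π[d,x](T) → 6
  (σ[x='p'](T) ∪ π[d,x](T)) → 7
  γ[x; COUNT(*)→c]((σ[x='p'](T) ∪ π[d,x](T))) → 4
E2 stepwise |·|:
  T → 6
  σ[x='p'](T) → 1
  T → 6
  π[d,x](T) → 6
  (σ[x='p'](T) − π[d,x](T)) → 0
  γ[x; COUNT(*)→c]((σ[x='p'](T) − π[d,x](T))) → 0

E1 result:
x | c
p | 2
q | 1
r | 3
s | 1
E2 result:
x | c
(0 rows)
Witness: ('r', 3) appears 1× in E1 but 0× in E2.

no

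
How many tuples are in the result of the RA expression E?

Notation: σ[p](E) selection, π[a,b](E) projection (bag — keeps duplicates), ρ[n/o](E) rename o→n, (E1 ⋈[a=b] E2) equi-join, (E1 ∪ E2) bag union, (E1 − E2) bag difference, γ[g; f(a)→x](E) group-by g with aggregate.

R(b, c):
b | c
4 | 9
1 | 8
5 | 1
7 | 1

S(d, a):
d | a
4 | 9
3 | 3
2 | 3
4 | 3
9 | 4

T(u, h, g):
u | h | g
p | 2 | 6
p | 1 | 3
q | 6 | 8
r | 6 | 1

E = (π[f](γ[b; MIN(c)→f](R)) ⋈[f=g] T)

Per-node cardinality:
  R → 4
  γ[b; MIN(c)→f](R) → 4
  π[f](γ[b; MIN(c)→f](R)) → 4
  T → 4
  (π[f](γ[b; MIN(c)→f](R)) ⋈[f=g] T) → 3

|E| = 3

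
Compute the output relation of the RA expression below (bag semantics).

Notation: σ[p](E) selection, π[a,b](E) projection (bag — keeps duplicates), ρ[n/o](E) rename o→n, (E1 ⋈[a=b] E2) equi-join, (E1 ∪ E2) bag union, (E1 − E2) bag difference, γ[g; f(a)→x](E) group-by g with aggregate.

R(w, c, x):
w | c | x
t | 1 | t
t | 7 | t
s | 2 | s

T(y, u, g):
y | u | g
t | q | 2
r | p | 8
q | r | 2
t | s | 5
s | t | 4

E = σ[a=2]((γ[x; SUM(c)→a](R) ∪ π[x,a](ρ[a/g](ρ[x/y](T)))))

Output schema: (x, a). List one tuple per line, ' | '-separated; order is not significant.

Per-node cardinality:
  R → 3
  γ[x; SUM(c)→a](R) → 2
  T → 5
  ρ[x/y](T) → 5
  ρ[a/g](ρ[x/y](T)) → 5
  π[x,a](ρ[a/g](ρ[x/y](T))) → 5
  (γ[x; SUM(c)→a](R) ∪ π[x,a](ρ[a/g](ρ[x/y](T)))) → 7
  σ[a=2]((γ[x; SUM(c)→a](R) ∪ π[x,a](ρ[a/g](ρ[x/y](T))))) → 3

== RESULT ==
x | a
q | 2
s | 2
t | 2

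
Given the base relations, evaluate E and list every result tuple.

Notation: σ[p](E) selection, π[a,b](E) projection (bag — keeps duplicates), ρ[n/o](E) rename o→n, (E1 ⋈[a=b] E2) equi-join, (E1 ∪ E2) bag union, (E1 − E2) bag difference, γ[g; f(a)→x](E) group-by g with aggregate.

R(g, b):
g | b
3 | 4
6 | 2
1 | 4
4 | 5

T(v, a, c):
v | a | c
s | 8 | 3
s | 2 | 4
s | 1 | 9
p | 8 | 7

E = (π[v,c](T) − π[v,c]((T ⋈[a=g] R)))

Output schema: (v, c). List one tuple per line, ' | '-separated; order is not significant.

Subexpression sizes:
  T → 4
  π[v,c](T) → 4
  T → 4
  R → 4
  (T ⋈[a=g] R) → 1
  π[v,c]((T ⋈[a=g] R)) → 1
  (π[v,c](T) − π[v,c]((T ⋈[a=g] R))) → 3

== RESULT ==
v | c
p | 7
s | 3
s | 4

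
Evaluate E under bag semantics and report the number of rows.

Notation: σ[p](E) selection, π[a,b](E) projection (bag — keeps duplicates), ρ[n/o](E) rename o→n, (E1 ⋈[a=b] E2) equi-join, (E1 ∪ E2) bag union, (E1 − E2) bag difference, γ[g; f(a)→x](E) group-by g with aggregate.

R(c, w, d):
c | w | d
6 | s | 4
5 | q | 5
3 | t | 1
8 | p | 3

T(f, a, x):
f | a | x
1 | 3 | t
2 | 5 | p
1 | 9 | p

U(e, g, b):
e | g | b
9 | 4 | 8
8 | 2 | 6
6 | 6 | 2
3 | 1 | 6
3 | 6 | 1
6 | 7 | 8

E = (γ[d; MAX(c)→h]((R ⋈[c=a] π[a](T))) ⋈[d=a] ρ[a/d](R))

Subexpression sizes:
  R → 4
  T → 3
  π[a](T) → 3
  (R ⋈[c=a] π[a](T)) → 2
  γ[d; MAX(c)→h]((R ⋈[c=a] π[a](T))) → 2
  R → 4
  ρ[a/d](R) → 4
  (γ[d; MAX(c)→h]((R ⋈[c=a] π[a](T))) ⋈[d=a] ρ[a/d](R)) → 2

|E| = 2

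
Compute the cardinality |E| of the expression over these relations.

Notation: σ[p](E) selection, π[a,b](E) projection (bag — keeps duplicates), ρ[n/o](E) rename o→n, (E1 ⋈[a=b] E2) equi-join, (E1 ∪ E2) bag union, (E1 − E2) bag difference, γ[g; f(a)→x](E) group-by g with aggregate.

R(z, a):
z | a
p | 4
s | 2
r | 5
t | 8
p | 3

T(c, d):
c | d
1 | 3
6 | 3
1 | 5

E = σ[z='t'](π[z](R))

Per-node cardinality:
  R → 5
  π[z](R) → 5
  σ[z='t'](π[z](R)) → 1

|E| = 1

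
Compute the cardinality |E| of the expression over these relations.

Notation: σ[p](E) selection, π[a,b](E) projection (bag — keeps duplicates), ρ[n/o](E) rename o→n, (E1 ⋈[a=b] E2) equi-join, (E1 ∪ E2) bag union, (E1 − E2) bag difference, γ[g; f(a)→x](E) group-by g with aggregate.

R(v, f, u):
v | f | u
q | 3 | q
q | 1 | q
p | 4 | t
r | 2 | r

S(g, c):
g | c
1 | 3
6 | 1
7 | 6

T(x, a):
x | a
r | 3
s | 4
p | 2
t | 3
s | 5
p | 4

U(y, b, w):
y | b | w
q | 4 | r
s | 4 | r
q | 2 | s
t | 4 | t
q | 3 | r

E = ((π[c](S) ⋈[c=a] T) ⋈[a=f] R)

Row counts bottom-up:
  S → 3
  π[c](S) → 3
  T → 6
  (π[c](S) ⋈[c=a] T) → 2
  R → 4
  ((π[c](S) ⋈[c=a] T) ⋈[a=f] R) → 2

|E| = 2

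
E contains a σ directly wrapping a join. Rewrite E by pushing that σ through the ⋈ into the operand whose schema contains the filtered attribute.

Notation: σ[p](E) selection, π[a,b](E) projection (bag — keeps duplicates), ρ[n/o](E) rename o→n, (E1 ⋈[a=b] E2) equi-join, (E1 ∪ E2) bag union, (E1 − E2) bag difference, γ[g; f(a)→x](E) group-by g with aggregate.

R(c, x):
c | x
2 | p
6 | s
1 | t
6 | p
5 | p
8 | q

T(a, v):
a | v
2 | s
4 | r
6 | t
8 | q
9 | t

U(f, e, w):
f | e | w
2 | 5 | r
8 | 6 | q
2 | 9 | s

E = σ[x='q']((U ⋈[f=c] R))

σ filters on x, owned by the right side.
E' = (U ⋈[f=c] σ[x='q'](R))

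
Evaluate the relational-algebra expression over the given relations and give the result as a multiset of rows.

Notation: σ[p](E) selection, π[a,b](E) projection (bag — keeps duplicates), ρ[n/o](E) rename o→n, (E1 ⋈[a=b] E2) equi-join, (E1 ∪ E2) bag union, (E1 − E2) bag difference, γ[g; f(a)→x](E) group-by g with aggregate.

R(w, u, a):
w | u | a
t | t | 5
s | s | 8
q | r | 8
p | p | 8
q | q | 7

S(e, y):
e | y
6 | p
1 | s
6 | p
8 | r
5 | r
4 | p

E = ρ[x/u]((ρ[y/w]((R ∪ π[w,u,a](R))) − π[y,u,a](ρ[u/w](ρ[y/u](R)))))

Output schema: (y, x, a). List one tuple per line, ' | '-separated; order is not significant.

Stepwise |·|:
  R → 5
  R → 5
  π[w,u,a](R) → 5
  (R ∪ π[w,u,a](R)) → 10
  ρ[y/w]((R ∪ π[w,u,a](R))) → 10
  R → 5
  ρ[y/u](R) → 5
  ρ[u/w](ρ[y/u](R)) → 5
  π[y,u,a](ρ[u/w](ρ[y/u](R))) → 5
  (ρ[y/w]((R ∪ π[w,u,a](R))) − π[y,u,a](ρ[u/w](ρ[y/u](R)))) → 6
  ρ[x/u]((ρ[y/w]((R ∪ π[w,u,a](R))) − π[y,u,a](ρ[u/w](ρ[y/u](R))))) → 6

== RESULT ==
y | x | a
p | p | 8
q | q | 7
q | r | 8
q | r | 8
s | s | 8
t | t | 5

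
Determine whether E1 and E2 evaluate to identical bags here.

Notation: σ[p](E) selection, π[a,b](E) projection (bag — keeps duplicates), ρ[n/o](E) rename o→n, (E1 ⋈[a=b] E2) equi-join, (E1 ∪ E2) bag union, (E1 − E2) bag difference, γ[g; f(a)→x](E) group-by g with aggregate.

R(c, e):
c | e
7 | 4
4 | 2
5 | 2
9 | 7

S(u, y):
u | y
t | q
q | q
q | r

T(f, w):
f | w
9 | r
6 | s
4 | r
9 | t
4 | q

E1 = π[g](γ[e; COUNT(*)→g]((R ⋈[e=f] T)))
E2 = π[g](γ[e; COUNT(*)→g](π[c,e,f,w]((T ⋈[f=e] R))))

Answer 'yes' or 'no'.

E1 stepwise |·|:
  R → 4
  T → 5
  (R ⋈[e=f] T) → 2
  γ[e; COUNT(*)→g]((R ⋈[e=f] T)) → 1
  π[g](γ[e; COUNT(*)→g]((R ⋈[e=f] T))) → 1
E2 stepwise |·|:
  T → 5
  R → 4
  (T ⋈[f=e] R) → 2
  π[c,e,f,w]((T ⋈[f=e] R)) → 2
  γ[e; COUNT(*)→g](π[c,e,f,w]((T ⋈[f=e] R))) → 1
  π[g](γ[e; COUNT(*)→g](π[c,e,f,w]((T ⋈[f=e] R)))) → 1

E1 and E2 produce the same multiset:
g
2

yes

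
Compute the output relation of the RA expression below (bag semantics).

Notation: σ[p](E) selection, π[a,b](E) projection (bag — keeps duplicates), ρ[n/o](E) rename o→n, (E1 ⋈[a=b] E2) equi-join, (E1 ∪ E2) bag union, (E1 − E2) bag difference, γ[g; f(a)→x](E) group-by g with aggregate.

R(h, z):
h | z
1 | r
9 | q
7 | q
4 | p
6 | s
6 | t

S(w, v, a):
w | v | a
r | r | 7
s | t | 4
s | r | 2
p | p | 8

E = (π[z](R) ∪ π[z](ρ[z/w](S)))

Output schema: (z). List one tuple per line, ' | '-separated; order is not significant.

Subexpression sizes:
  R → 6
  π[z](R) → 6
  S → 4
  ρ[z/w](S) → 4
  π[z](ρ[z/w](S)) → 4
  (π[z](R) ∪ π[z](ρ[z/w](S))) → 10

== RESULT ==
z
p
p
q
q
r
r
s
s
s
t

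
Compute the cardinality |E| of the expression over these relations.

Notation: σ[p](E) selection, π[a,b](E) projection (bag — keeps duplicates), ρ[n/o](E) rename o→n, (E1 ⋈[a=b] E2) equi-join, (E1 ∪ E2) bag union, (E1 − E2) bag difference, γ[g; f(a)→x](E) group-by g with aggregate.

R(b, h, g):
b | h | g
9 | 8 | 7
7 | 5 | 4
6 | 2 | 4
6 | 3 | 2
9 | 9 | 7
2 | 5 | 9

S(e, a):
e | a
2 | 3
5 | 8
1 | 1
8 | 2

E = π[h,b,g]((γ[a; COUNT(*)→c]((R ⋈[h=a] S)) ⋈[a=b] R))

Stepwise |·|:
  R → 6
  S → 4
  (R ⋈[h=a] S) → 3
  γ[a; COUNT(*)→c]((R ⋈[h=a] S)) → 3
  R → 6
  (γ[a; COUNT(*)→c]((R ⋈[h=a] S)) ⋈[a=b] R) → 1
  π[h,b,g]((γ[a; COUNT(*)→c]((R ⋈[h=a] S)) ⋈[a=b] R)) → 1

|E| = 1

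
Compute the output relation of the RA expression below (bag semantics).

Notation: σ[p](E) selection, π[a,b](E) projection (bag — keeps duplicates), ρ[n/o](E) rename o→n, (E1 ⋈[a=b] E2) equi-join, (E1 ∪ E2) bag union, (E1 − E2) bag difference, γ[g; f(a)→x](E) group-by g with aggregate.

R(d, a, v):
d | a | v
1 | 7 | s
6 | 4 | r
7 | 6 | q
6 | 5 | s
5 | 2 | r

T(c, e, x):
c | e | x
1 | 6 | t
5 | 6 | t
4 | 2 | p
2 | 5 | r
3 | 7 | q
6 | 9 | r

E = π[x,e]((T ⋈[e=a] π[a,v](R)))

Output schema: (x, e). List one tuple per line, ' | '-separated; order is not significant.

Per-node cardinality:
  T → 6
  R → 5
  π[a,v](R) → 5
  (T ⋈[e=a] π[a,v](R)) → 5
  π[x,e]((T ⋈[e=a] π[a,v](R))) → 5

== RESULT ==
x | e
p | 2
q | 7
r | 5
t | 6
t | 6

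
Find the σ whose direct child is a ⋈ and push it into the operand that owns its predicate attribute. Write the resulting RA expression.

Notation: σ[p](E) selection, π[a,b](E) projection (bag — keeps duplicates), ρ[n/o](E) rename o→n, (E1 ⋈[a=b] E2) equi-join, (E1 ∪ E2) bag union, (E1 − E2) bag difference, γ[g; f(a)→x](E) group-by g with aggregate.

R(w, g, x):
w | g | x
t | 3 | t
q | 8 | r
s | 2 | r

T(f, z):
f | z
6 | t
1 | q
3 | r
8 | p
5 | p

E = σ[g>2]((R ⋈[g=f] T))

σ filters on g, owned by the left side.
E' = (σ[g>2](R) ⋈[g=f] T)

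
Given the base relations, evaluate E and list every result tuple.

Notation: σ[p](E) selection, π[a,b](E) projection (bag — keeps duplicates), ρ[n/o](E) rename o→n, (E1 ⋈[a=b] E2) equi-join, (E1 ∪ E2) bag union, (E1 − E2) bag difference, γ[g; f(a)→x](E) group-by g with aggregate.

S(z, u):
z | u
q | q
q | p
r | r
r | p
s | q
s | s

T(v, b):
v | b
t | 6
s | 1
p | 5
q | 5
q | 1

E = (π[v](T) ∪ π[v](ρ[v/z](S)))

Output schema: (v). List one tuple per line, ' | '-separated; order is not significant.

Stepwise |·|:
  T → 5
  π[v](T) → 5
  S → 6
  ρ[v/z](S) → 6
  π[v](ρ[v/z](S)) → 6
  (π[v](T) ∪ π[v](ρ[v/z](S))) → 11

== RESULT ==
v
p
q
q
q
q
r
r
s
s
s
t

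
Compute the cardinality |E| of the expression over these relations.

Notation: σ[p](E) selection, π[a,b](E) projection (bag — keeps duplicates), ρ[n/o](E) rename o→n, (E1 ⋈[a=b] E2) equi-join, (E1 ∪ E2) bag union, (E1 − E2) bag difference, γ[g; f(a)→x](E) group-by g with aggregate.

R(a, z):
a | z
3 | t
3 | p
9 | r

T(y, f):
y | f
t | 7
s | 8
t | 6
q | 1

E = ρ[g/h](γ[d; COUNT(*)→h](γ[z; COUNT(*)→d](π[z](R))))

Subexpression sizes:
  R → 3
  π[z](R) → 3
  γ[z; COUNT(*)→d](π[z](R)) → 3
  γ[d; COUNT(*)→h](γ[z; COUNT(*)→d](π[z](R))) → 1
  ρ[g/h](γ[d; COUNT(*)→h](γ[z; COUNT(*)→d](π[z](R)))) → 1

|E| = 1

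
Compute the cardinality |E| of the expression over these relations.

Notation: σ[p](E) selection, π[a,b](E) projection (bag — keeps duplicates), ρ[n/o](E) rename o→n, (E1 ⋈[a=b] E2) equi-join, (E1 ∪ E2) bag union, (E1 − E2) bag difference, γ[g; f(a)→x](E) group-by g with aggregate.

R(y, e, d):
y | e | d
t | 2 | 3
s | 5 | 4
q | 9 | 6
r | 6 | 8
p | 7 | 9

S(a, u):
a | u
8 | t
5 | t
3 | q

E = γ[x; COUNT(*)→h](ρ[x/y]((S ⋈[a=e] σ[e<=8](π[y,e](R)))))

Stepwise |·|:
  S → 3
  R → 5
  π[y,e](R) → 5
  σ[e<=8](π[y,e](R)) → 4
  (S ⋈[a=e] σ[e<=8](π[y,e](R))) → 1
  ρ[x/y]((S ⋈[a=e] σ[e<=8](π[y,e](R)))) → 1
  γ[x; COUNT(*)→h](ρ[x/y]((S ⋈[a=e] σ[e<=8](π[y,e](R))))) → 1

|E| = 1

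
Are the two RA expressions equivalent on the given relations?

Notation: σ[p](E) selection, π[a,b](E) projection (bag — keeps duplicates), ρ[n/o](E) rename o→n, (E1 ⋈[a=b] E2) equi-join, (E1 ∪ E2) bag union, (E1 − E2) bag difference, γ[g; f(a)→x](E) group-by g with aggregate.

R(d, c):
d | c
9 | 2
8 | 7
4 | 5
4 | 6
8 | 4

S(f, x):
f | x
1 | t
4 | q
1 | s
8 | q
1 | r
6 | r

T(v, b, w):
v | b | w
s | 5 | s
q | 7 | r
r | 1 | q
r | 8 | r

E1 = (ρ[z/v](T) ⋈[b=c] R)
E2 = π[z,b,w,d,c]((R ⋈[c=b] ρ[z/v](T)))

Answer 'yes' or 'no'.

E1 row counts bottom-up:
  T → 4
  ρ[z/v](T) → 4
  R → 5
  (ρ[z/v](T) ⋈[b=c] R) → 2
E2 row counts bottom-up:
  R → 5
  T → 4
  ρ[z/v](T) → 4
  (R ⋈[c=b] ρ[z/v](T)) → 2
  π[z,b,w,d,c]((R ⋈[c=b] ρ[z/v](T))) → 2

E1 and E2 produce the same multiset:
z | b | w | d | c
q | 7 | r | 8 | 7
s | 5 | s | 4 | 5

yes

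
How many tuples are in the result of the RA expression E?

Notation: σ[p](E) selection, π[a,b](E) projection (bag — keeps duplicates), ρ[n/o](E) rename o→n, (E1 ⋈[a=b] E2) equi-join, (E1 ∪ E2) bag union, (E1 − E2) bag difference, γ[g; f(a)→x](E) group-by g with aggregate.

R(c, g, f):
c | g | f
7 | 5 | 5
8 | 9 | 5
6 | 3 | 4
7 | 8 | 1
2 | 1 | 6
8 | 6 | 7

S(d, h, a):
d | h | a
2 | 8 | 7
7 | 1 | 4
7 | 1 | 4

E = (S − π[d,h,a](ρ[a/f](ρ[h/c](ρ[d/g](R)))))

Per-node cardinality:
  S → 3
  R → 6
  ρ[d/g](R) → 6
  ρ[h/c](ρ[d/g](R)) → 6
  ρ[a/f](ρ[h/c](ρ[d/g](R))) → 6
  π[d,h,a](ρ[a/f](ρ[h/c](ρ[d/g](R)))) → 6
  (S − π[d,h,a](ρ[a/f](ρ[h/c](ρ[d/g](R))))) → 3

|E| = 3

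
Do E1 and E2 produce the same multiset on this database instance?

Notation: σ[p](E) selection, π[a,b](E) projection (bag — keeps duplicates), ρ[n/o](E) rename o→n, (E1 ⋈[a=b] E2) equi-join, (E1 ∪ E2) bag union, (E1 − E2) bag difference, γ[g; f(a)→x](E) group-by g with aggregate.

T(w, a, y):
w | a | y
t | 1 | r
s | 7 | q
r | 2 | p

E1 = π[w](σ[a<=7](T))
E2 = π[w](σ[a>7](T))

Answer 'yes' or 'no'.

E1 stepwise |·|:
  T → 3
  σ[a<=7](T) → 3
  π[w](σ[a<=7](T)) → 3
E2 stepwise |·|:
  T → 3
  σ[a>7](T) → 0
  π[w](σ[a>7](T)) → 0

E1 result:
w
r
s
t
E2 result:
w
(0 rows)
Witness: ('t',) appears 1× in E1 but 0× in E2.

no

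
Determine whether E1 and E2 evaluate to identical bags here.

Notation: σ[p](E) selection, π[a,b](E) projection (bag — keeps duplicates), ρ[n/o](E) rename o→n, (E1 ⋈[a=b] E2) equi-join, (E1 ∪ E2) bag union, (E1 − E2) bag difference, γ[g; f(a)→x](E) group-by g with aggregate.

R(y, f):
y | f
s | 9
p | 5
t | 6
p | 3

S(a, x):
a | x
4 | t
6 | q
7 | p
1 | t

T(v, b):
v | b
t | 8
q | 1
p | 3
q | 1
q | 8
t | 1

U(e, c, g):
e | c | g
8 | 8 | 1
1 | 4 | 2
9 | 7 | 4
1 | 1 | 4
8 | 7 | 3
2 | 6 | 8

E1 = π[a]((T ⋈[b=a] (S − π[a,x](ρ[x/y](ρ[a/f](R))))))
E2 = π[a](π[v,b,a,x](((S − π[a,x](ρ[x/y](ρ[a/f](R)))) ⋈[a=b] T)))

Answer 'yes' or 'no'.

E1 stepwise |·|:
  T → 6
  S → 4
  R → 4
  ρ[a/f](R) → 4
  ρ[x/y](ρ[a/f](R)) → 4
  π[a,x](ρ[x/y](ρ[a/f](R))) → 4
  (S − π[a,x](ρ[x/y](ρ[a/f](R)))) → 4
  (T ⋈[b=a] (S − π[a,x](ρ[x/y](ρ[a/f](R))))) → 3
  π[a]((T ⋈[b=a] (S − π[a,x](ρ[x/y](ρ[a/f](R)))))) → 3
E2 stepwise |·|:
  S → 4
  R → 4
  ρ[a/f](R) → 4
  ρ[x/y](ρ[a/f](R)) → 4
  π[a,x](ρ[x/y](ρ[a/f](R))) → 4
  (S − π[a,x](ρ[x/y](ρ[a/f](R)))) → 4
  T → 6
  ((S − π[a,x](ρ[x/y](ρ[a/f](R)))) ⋈[a=b] T) → 3
  π[v,b,a,x](((S − π[a,x](ρ[x/y](ρ[a/f](R)))) ⋈[a=b] T)) → 3
  π[a](π[v,b,a,x](((S − π[a,x](ρ[x/y](ρ[a/f](R)))) ⋈[a=b] T))) → 3

E1 and E2 produce the same multiset:
a
1
1
1

yes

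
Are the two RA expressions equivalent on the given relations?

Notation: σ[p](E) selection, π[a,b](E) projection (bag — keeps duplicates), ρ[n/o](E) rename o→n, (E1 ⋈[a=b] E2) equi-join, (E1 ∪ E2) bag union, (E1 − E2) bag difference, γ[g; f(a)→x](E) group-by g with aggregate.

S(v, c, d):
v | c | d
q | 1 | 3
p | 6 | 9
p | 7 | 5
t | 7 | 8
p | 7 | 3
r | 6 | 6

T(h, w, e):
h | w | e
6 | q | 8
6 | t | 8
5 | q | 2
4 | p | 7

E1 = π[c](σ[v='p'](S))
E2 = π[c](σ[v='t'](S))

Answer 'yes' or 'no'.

E1 per-node cardinality:
  S → 6
  σ[v='p'](S) → 3
  π[c](σ[v='p'](S)) → 3
E2 per-node cardinality:
  S → 6
  σ[v='t'](S) → 1
  π[c](σ[v='t'](S)) → 1

E1 result:
c
6
7
7
E2 result:
c
7
Witness: (6,) appears 1× in E1 but 0× in E2.

no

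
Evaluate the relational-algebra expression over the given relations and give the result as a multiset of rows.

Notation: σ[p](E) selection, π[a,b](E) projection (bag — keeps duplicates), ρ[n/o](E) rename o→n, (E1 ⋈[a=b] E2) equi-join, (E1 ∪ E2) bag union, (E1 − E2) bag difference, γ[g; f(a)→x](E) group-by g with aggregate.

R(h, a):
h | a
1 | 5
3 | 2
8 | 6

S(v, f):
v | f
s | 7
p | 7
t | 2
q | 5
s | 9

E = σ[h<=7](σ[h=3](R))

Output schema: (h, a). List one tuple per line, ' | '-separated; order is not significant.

Stepwise |·|:
  R → 3
  σ[h=3](R) → 1
  σ[h<=7](σ[h=3](R)) → 1

== RESULT ==
h | a
3 | 2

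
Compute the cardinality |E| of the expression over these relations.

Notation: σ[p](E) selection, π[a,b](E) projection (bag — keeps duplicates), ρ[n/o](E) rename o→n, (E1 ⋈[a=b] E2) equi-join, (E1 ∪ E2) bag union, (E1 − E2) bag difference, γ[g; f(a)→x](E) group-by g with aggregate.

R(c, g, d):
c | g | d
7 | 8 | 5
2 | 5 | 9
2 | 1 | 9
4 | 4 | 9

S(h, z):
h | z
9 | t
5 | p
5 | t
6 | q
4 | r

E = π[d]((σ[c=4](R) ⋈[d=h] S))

Stepwise |·|:
  R → 4
  σ[c=4](R) → 1
  S → 5
  (σ[c=4](R) ⋈[d=h] S) → 1
  π[d]((σ[c=4](R) ⋈[d=h] S)) → 1

|E| = 1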